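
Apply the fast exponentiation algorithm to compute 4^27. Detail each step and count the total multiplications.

Computing 4^27 by squaring (build up from 4^1; each line after the first costs one multiplication):

4^1 = 4
4^2 = (4^1)^2 = 4^2 = 16
4^3 = 4 * 4^2 = 4 * 16 = 64
4^6 = (4^3)^2 = 64^2 = 4096
4^12 = (4^6)^2 = 4096^2 = 16777216
4^13 = 4 * 4^12 = 4 * 16777216 = 67108864
4^26 = (4^13)^2 = 67108864^2 = 4503599627370496
4^27 = 4 * 4^26 = 4 * 4503599627370496 = 18014398509481984

Result: 18014398509481984
Multiplications needed: 7 (7 lines after 4^1)

4^27 = 18014398509481984. Using exponentiation by squaring, this requires 7 multiplications. The key idea: if the exponent is even, square the half-power; if odd, multiply by the base once.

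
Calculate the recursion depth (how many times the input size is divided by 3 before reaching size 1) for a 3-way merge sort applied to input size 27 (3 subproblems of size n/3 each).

For divide and conquer with division factor 3:

Problem sizes at each level:
Level 0: 27
Level 1: 9
Level 2: 3
Level 3: 1

The root is level 0 and the size-1 base case is level 3 (the tree spans levels 0 through 3, i.e. 4 levels counting the root), so the depth is the number of divisions: log_3(27) = 3

The recursion tree depth is log_3(27) = 3. At each level, the problem size is divided by 3, so it takes 3 divisions to reduce to a base case of size 1. The algorithm makes 3 recursive calls at each level.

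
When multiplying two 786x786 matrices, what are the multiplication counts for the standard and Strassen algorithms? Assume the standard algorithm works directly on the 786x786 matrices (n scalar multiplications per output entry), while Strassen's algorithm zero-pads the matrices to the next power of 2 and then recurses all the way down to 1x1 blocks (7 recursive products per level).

Matrix multiplication for 786x786 matrices:

Strassen's algorithm requires power-of-2 dimensions. Pad 786x786 to 1024x1024 (next power of 2).

Standard algorithm: 786^3 = 485587656 multiplications
Strassen's algorithm: 7^(log2(1024)) = 7^10 = 282475249 multiplications
Savings: 485587656 - 282475249 = 203112407 multiplications

Standard: 485587656 multiplications (786^3). Strassen: 282475249 multiplications (7^10, after padding to 1024x1024). Strassen reduces 8 recursive multiplications to 7 at each level.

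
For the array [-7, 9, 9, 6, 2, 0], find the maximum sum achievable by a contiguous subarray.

Using Kadane's algorithm on [-7, 9, 9, 6, 2, 0]:

Scanning through the array:
Position 1 (value 9): max_ending_here = 9, max_so_far = 9
Position 2 (value 9): max_ending_here = 18, max_so_far = 18
Position 3 (value 6): max_ending_here = 24, max_so_far = 24
Position 4 (value 2): max_ending_here = 26, max_so_far = 26
Position 5 (value 0): max_ending_here = 26, max_so_far = 26

Maximum subarray: [9, 9, 6, 2]
Maximum sum: 26

The maximum subarray is [9, 9, 6, 2] with sum 26. This subarray runs from index 1 to index 4.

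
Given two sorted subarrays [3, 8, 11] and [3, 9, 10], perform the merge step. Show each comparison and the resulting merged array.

Merging process:

Compare 3 vs 3: take 3 from left. Merged: [3]
Compare 8 vs 3: take 3 from right. Merged: [3, 3]
Compare 8 vs 9: take 8 from left. Merged: [3, 3, 8]
Compare 11 vs 9: take 9 from right. Merged: [3, 3, 8, 9]
Compare 11 vs 10: take 10 from right. Merged: [3, 3, 8, 9, 10]
Append remaining from left: [11]. Merged: [3, 3, 8, 9, 10, 11]

Final merged array: [3, 3, 8, 9, 10, 11]
Total comparisons: 5

The merged array is [3, 3, 8, 9, 10, 11], requiring 5 comparisons. The merge step runs in O(n) time where n is the total number of elements.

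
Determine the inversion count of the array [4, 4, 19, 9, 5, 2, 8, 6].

Finding inversions in [4, 4, 19, 9, 5, 2, 8, 6]:

(0, 5): arr[0]=4 > arr[5]=2
(1, 5): arr[1]=4 > arr[5]=2
(2, 3): arr[2]=19 > arr[3]=9
(2, 4): arr[2]=19 > arr[4]=5
(2, 5): arr[2]=19 > arr[5]=2
(2, 6): arr[2]=19 > arr[6]=8
(2, 7): arr[2]=19 > arr[7]=6
(3, 4): arr[3]=9 > arr[4]=5
(3, 5): arr[3]=9 > arr[5]=2
(3, 6): arr[3]=9 > arr[6]=8
(3, 7): arr[3]=9 > arr[7]=6
(4, 5): arr[4]=5 > arr[5]=2
(6, 7): arr[6]=8 > arr[7]=6

Total inversions: 13

The array has 13 inversion(s): (0,5), (1,5), (2,3), (2,4), (2,5), (2,6), (2,7), (3,4), (3,5), (3,6), (3,7), (4,5), (6,7). Each pair (i,j) satisfies i < j and arr[i] > arr[j].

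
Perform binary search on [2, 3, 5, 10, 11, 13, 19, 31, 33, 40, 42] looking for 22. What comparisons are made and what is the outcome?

Binary search for 22 in [2, 3, 5, 10, 11, 13, 19, 31, 33, 40, 42]:

lo=0, hi=10, mid=5, arr[mid]=13 -> 13 < 22, search right half
lo=6, hi=10, mid=8, arr[mid]=33 -> 33 > 22, search left half
lo=6, hi=7, mid=6, arr[mid]=19 -> 19 < 22, search right half
lo=7, hi=7, mid=7, arr[mid]=31 -> 31 > 22, search left half
lo=7 > hi=6, target 22 not found

Binary search determines that 22 is not in the array after 4 comparisons. The search space was exhausted without finding the target.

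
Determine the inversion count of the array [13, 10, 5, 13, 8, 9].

Finding inversions in [13, 10, 5, 13, 8, 9]:

(0, 1): arr[0]=13 > arr[1]=10
(0, 2): arr[0]=13 > arr[2]=5
(0, 4): arr[0]=13 > arr[4]=8
(0, 5): arr[0]=13 > arr[5]=9
(1, 2): arr[1]=10 > arr[2]=5
(1, 4): arr[1]=10 > arr[4]=8
(1, 5): arr[1]=10 > arr[5]=9
(3, 4): arr[3]=13 > arr[4]=8
(3, 5): arr[3]=13 > arr[5]=9

Total inversions: 9

The array has 9 inversion(s): (0,1), (0,2), (0,4), (0,5), (1,2), (1,4), (1,5), (3,4), (3,5). Each pair (i,j) satisfies i < j and arr[i] > arr[j].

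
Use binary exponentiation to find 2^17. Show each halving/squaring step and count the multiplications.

Computing 2^17 by squaring (build up from 2^1; each line after the first costs one multiplication):

2^1 = 2
2^2 = (2^1)^2 = 2^2 = 4
2^4 = (2^2)^2 = 4^2 = 16
2^8 = (2^4)^2 = 16^2 = 256
2^16 = (2^8)^2 = 256^2 = 65536
2^17 = 2 * 2^16 = 2 * 65536 = 131072

Result: 131072
Multiplications needed: 5 (5 lines after 2^1)

2^17 = 131072. Using exponentiation by squaring, this requires 5 multiplications. The key idea: if the exponent is even, square the half-power; if odd, multiply by the base once.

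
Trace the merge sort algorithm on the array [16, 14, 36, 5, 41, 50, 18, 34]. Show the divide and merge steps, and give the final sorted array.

Merge sort trace:

Split: [16, 14, 36, 5, 41, 50, 18, 34] -> [16, 14, 36, 5] and [41, 50, 18, 34]
  Split: [16, 14, 36, 5] -> [16, 14] and [36, 5]
    Split: [16, 14] -> [16] and [14]
    Merge: [16] + [14] -> [14, 16]
    Split: [36, 5] -> [36] and [5]
    Merge: [36] + [5] -> [5, 36]
  Merge: [14, 16] + [5, 36] -> [5, 14, 16, 36]
  Split: [41, 50, 18, 34] -> [41, 50] and [18, 34]
    Split: [41, 50] -> [41] and [50]
    Merge: [41] + [50] -> [41, 50]
    Split: [18, 34] -> [18] and [34]
    Merge: [18] + [34] -> [18, 34]
  Merge: [41, 50] + [18, 34] -> [18, 34, 41, 50]
Merge: [5, 14, 16, 36] + [18, 34, 41, 50] -> [5, 14, 16, 18, 34, 36, 41, 50]

Final sorted array: [5, 14, 16, 18, 34, 36, 41, 50]

The merge sort proceeds by recursively splitting the array and merging sorted halves.
After all merges, the sorted array is [5, 14, 16, 18, 34, 36, 41, 50].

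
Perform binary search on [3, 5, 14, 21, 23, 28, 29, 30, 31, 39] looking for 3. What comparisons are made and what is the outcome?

Binary search for 3 in [3, 5, 14, 21, 23, 28, 29, 30, 31, 39]:

lo=0, hi=9, mid=4, arr[mid]=23 -> 23 > 3, search left half
lo=0, hi=3, mid=1, arr[mid]=5 -> 5 > 3, search left half
lo=0, hi=0, mid=0, arr[mid]=3 -> Found target at index 0!

Binary search finds 3 at index 0 after 3 comparisons. The search repeatedly halves the search space by comparing with the middle element.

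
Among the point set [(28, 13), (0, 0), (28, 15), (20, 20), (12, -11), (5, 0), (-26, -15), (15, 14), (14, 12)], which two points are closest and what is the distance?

Computing all pairwise distances among 9 points:

d((28, 13), (0, 0)) = 30.8707
d((28, 13), (28, 15)) = 2.0 <-- minimum
d((28, 13), (20, 20)) = 10.6301
d((28, 13), (12, -11)) = 28.8444
d((28, 13), (5, 0)) = 26.4197
d((28, 13), (-26, -15)) = 60.8276
d((28, 13), (15, 14)) = 13.0384
d((28, 13), (14, 12)) = 14.0357
d((0, 0), (28, 15)) = 31.7648
d((0, 0), (20, 20)) = 28.2843
d((0, 0), (12, -11)) = 16.2788
d((0, 0), (5, 0)) = 5.0
d((0, 0), (-26, -15)) = 30.0167
d((0, 0), (15, 14)) = 20.5183
d((0, 0), (14, 12)) = 18.4391
d((28, 15), (20, 20)) = 9.434
d((28, 15), (12, -11)) = 30.5287
d((28, 15), (5, 0)) = 27.4591
d((28, 15), (-26, -15)) = 61.7738
d((28, 15), (15, 14)) = 13.0384
d((28, 15), (14, 12)) = 14.3178
d((20, 20), (12, -11)) = 32.0156
d((20, 20), (5, 0)) = 25.0
d((20, 20), (-26, -15)) = 57.8014
d((20, 20), (15, 14)) = 7.8102
d((20, 20), (14, 12)) = 10.0
d((12, -11), (5, 0)) = 13.0384
d((12, -11), (-26, -15)) = 38.2099
d((12, -11), (15, 14)) = 25.1794
d((12, -11), (14, 12)) = 23.0868
d((5, 0), (-26, -15)) = 34.4384
d((5, 0), (15, 14)) = 17.2047
d((5, 0), (14, 12)) = 15.0
d((-26, -15), (15, 14)) = 50.2195
d((-26, -15), (14, 12)) = 48.2597
d((15, 14), (14, 12)) = 2.2361

Closest pair: (28, 13) and (28, 15) with distance 2.0

The closest pair is (28, 13) and (28, 15) with Euclidean distance 2.0. For 9 points, brute-force pairwise comparison is shown above. For large n, the divide-and-conquer algorithm (sort by x, recurse on halves, check the dividing strip) achieves O(n log n).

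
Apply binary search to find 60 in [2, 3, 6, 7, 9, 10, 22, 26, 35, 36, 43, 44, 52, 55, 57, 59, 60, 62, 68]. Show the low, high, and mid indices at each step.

Binary search for 60 in [2, 3, 6, 7, 9, 10, 22, 26, 35, 36, 43, 44, 52, 55, 57, 59, 60, 62, 68]:

lo=0, hi=18, mid=9, arr[mid]=36 -> 36 < 60, search right half
lo=10, hi=18, mid=14, arr[mid]=57 -> 57 < 60, search right half
lo=15, hi=18, mid=16, arr[mid]=60 -> Found target at index 16!

Binary search finds 60 at index 16 after 3 comparisons. The search repeatedly halves the search space by comparing with the middle element.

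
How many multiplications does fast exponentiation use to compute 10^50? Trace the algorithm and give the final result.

Computing 10^50 by squaring (build up from 10^1; each line after the first costs one multiplication):

10^1 = 10
10^2 = (10^1)^2 = 10^2 = 100
10^3 = 10 * 10^2 = 10 * 100 = 1000
10^6 = (10^3)^2 = 1000^2 = 1000000
10^12 = (10^6)^2 = 1000000^2 = 1000000000000
10^24 = (10^12)^2 = 1000000000000^2 = 1000000000000000000000000
10^25 = 10 * 10^24 = 10 * 1000000000000000000000000 = 10000000000000000000000000
10^50 = (10^25)^2 = 10000000000000000000000000^2 = 100000000000000000000000000000000000000000000000000

Result: 100000000000000000000000000000000000000000000000000
Multiplications needed: 7 (7 lines after 10^1)

10^50 = 100000000000000000000000000000000000000000000000000. Using exponentiation by squaring, this requires 7 multiplications. The key idea: if the exponent is even, square the half-power; if odd, multiply by the base once.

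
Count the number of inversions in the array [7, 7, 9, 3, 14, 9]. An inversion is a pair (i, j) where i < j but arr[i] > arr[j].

Finding inversions in [7, 7, 9, 3, 14, 9]:

(0, 3): arr[0]=7 > arr[3]=3
(1, 3): arr[1]=7 > arr[3]=3
(2, 3): arr[2]=9 > arr[3]=3
(4, 5): arr[4]=14 > arr[5]=9

Total inversions: 4

The array has 4 inversion(s): (0,3), (1,3), (2,3), (4,5). Each pair (i,j) satisfies i < j and arr[i] > arr[j].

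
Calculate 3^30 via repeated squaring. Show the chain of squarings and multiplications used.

Computing 3^30 by squaring (build up from 3^1; each line after the first costs one multiplication):

3^1 = 3
3^2 = (3^1)^2 = 3^2 = 9
3^3 = 3 * 3^2 = 3 * 9 = 27
3^6 = (3^3)^2 = 27^2 = 729
3^7 = 3 * 3^6 = 3 * 729 = 2187
3^14 = (3^7)^2 = 2187^2 = 4782969
3^15 = 3 * 3^14 = 3 * 4782969 = 14348907
3^30 = (3^15)^2 = 14348907^2 = 205891132094649

Result: 205891132094649
Multiplications needed: 7 (7 lines after 3^1)

3^30 = 205891132094649. Using exponentiation by squaring, this requires 7 multiplications. The key idea: if the exponent is even, square the half-power; if odd, multiply by the base once.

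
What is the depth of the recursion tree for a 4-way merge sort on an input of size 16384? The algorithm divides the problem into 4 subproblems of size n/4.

For divide and conquer with division factor 4:

Problem sizes at each level:
Level 0: 16384
Level 1: 4096
Level 2: 1024
Level 3: 256
Level 4: 64
Level 5: 16
Level 6: 4
Level 7: 1

The root is level 0 and the size-1 base case is level 7 (the tree spans levels 0 through 7, i.e. 8 levels counting the root), so the depth is the number of divisions: log_4(16384) = 7

The recursion tree depth is log_4(16384) = 7. At each level, the problem size is divided by 4, so it takes 7 divisions to reduce to a base case of size 1. The algorithm makes 4 recursive calls at each level.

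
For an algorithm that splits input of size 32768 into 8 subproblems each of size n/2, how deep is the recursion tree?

For divide and conquer with division factor 2:

Problem sizes at each level:
Level 0: 32768
Level 1: 16384
Level 2: 8192
Level 3: 4096
Level 4: 2048
Level 5: 1024
Level 6: 512
Level 7: 256
Level 8: 128
Level 9: 64
Level 10: 32
Level 11: 16
Level 12: 8
Level 13: 4
Level 14: 2
Level 15: 1

The root is level 0 and the size-1 base case is level 15 (the tree spans levels 0 through 15, i.e. 16 levels counting the root), so the depth is the number of divisions: log_2(32768) = 15

The recursion tree depth is log_2(32768) = 15. At each level, the problem size is divided by 2, so it takes 15 divisions to reduce to a base case of size 1. The algorithm makes 8 recursive calls at each level.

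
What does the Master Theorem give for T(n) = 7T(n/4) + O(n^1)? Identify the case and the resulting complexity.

Master Theorem for T(n) = 7T(n/4) + O(n^1):

a = 7, b = 4, c = 1
log_b(a) = log_4(7) = 1.4037

Case 1: c = 1 < log_4(7) = 1.4037
T(n) = O(n^(log_4 7))

For T(n) = 7T(n/4) + O(n^1): log_4(7) = 1.4037. This is Case 1 of the Master Theorem (c < log_b(a), work dominated by leaves), giving O(n^(log_4 7)).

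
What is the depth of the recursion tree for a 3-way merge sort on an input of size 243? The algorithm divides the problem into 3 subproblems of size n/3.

For divide and conquer with division factor 3:

Problem sizes at each level:
Level 0: 243
Level 1: 81
Level 2: 27
Level 3: 9
Level 4: 3
Level 5: 1

The root is level 0 and the size-1 base case is level 5 (the tree spans levels 0 through 5, i.e. 6 levels counting the root), so the depth is the number of divisions: log_3(243) = 5

The recursion tree depth is log_3(243) = 5. At each level, the problem size is divided by 3, so it takes 5 divisions to reduce to a base case of size 1. The algorithm makes 3 recursive calls at each level.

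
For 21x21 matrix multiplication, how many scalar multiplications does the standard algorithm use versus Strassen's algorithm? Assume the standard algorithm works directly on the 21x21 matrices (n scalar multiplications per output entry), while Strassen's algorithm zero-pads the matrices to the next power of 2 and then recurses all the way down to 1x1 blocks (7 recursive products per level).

Matrix multiplication for 21x21 matrices:

Strassen's algorithm requires power-of-2 dimensions. Pad 21x21 to 32x32 (next power of 2).

Standard algorithm: 21^3 = 9261 multiplications
Strassen's algorithm: 7^(log2(32)) = 7^5 = 16807 multiplications
Difference: 9261 - 16807 = -7546 (Strassen uses MORE here due to padding overhead — for small or just-over-power-of-2 n, padding can outweigh the per-level savings)

Standard: 9261 multiplications (21^3). Strassen: 16807 multiplications (7^5, after padding to 32x32). Strassen reduces 8 recursive multiplications to 7 at each level.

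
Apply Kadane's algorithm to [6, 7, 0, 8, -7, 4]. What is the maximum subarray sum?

Using Kadane's algorithm on [6, 7, 0, 8, -7, 4]:

Scanning through the array:
Position 1 (value 7): max_ending_here = 13, max_so_far = 13
Position 2 (value 0): max_ending_here = 13, max_so_far = 13
Position 3 (value 8): max_ending_here = 21, max_so_far = 21
Position 4 (value -7): max_ending_here = 14, max_so_far = 21
Position 5 (value 4): max_ending_here = 18, max_so_far = 21

Maximum subarray: [6, 7, 0, 8]
Maximum sum: 21

The maximum subarray is [6, 7, 0, 8] with sum 21. This subarray runs from index 0 to index 3.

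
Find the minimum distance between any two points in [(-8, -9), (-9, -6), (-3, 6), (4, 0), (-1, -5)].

Computing all pairwise distances among 5 points:

d((-8, -9), (-9, -6)) = 3.1623 <-- minimum
d((-8, -9), (-3, 6)) = 15.8114
d((-8, -9), (4, 0)) = 15.0
d((-8, -9), (-1, -5)) = 8.0623
d((-9, -6), (-3, 6)) = 13.4164
d((-9, -6), (4, 0)) = 14.3178
d((-9, -6), (-1, -5)) = 8.0623
d((-3, 6), (4, 0)) = 9.2195
d((-3, 6), (-1, -5)) = 11.1803
d((4, 0), (-1, -5)) = 7.0711

Closest pair: (-8, -9) and (-9, -6) with distance 3.1623

The closest pair is (-8, -9) and (-9, -6) with Euclidean distance 3.1623. For 5 points, brute-force pairwise comparison is shown above. For large n, the divide-and-conquer algorithm (sort by x, recurse on halves, check the dividing strip) achieves O(n log n).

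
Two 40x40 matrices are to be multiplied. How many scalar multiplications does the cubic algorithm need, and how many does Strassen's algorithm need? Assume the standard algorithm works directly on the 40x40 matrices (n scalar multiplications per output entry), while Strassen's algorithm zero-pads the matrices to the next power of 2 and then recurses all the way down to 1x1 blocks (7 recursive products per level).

Matrix multiplication for 40x40 matrices:

Strassen's algorithm requires power-of-2 dimensions. Pad 40x40 to 64x64 (next power of 2).

Standard algorithm: 40^3 = 64000 multiplications
Strassen's algorithm: 7^(log2(64)) = 7^6 = 117649 multiplications
Difference: 64000 - 117649 = -53649 (Strassen uses MORE here due to padding overhead — for small or just-over-power-of-2 n, padding can outweigh the per-level savings)

Standard: 64000 multiplications (40^3). Strassen: 117649 multiplications (7^6, after padding to 64x64). Strassen reduces 8 recursive multiplications to 7 at each level.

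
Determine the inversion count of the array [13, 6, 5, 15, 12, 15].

Finding inversions in [13, 6, 5, 15, 12, 15]:

(0, 1): arr[0]=13 > arr[1]=6
(0, 2): arr[0]=13 > arr[2]=5
(0, 4): arr[0]=13 > arr[4]=12
(1, 2): arr[1]=6 > arr[2]=5
(3, 4): arr[3]=15 > arr[4]=12

Total inversions: 5

The array has 5 inversion(s): (0,1), (0,2), (0,4), (1,2), (3,4). Each pair (i,j) satisfies i < j and arr[i] > arr[j].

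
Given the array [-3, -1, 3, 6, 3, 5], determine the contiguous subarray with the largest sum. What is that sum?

Using Kadane's algorithm on [-3, -1, 3, 6, 3, 5]:

Scanning through the array:
Position 1 (value -1): max_ending_here = -1, max_so_far = -1
Position 2 (value 3): max_ending_here = 3, max_so_far = 3
Position 3 (value 6): max_ending_here = 9, max_so_far = 9
Position 4 (value 3): max_ending_here = 12, max_so_far = 12
Position 5 (value 5): max_ending_here = 17, max_so_far = 17

Maximum subarray: [3, 6, 3, 5]
Maximum sum: 17

The maximum subarray is [3, 6, 3, 5] with sum 17. This subarray runs from index 2 to index 5.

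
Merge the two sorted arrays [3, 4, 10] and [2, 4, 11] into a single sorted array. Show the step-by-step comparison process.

Merging process:

Compare 3 vs 2: take 2 from right. Merged: [2]
Compare 3 vs 4: take 3 from left. Merged: [2, 3]
Compare 4 vs 4: take 4 from left. Merged: [2, 3, 4]
Compare 10 vs 4: take 4 from right. Merged: [2, 3, 4, 4]
Compare 10 vs 11: take 10 from left. Merged: [2, 3, 4, 4, 10]
Append remaining from right: [11]. Merged: [2, 3, 4, 4, 10, 11]

Final merged array: [2, 3, 4, 4, 10, 11]
Total comparisons: 5

The merged array is [2, 3, 4, 4, 10, 11], requiring 5 comparisons. The merge step runs in O(n) time where n is the total number of elements.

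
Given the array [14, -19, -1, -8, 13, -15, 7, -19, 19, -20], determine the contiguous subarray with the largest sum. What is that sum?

Using Kadane's algorithm on [14, -19, -1, -8, 13, -15, 7, -19, 19, -20]:

Scanning through the array:
Position 1 (value -19): max_ending_here = -5, max_so_far = 14
Position 2 (value -1): max_ending_here = -1, max_so_far = 14
Position 3 (value -8): max_ending_here = -8, max_so_far = 14
Position 4 (value 13): max_ending_here = 13, max_so_far = 14
Position 5 (value -15): max_ending_here = -2, max_so_far = 14
Position 6 (value 7): max_ending_here = 7, max_so_far = 14
Position 7 (value -19): max_ending_here = -12, max_so_far = 14
Position 8 (value 19): max_ending_here = 19, max_so_far = 19
Position 9 (value -20): max_ending_here = -1, max_so_far = 19

Maximum subarray: [19]
Maximum sum: 19

The maximum subarray is [19] with sum 19. This subarray runs from index 8 to index 8.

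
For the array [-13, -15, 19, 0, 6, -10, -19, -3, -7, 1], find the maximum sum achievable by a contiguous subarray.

Using Kadane's algorithm on [-13, -15, 19, 0, 6, -10, -19, -3, -7, 1]:

Scanning through the array:
Position 1 (value -15): max_ending_here = -15, max_so_far = -13
Position 2 (value 19): max_ending_here = 19, max_so_far = 19
Position 3 (value 0): max_ending_here = 19, max_so_far = 19
Position 4 (value 6): max_ending_here = 25, max_so_far = 25
Position 5 (value -10): max_ending_here = 15, max_so_far = 25
Position 6 (value -19): max_ending_here = -4, max_so_far = 25
Position 7 (value -3): max_ending_here = -3, max_so_far = 25
Position 8 (value -7): max_ending_here = -7, max_so_far = 25
Position 9 (value 1): max_ending_here = 1, max_so_far = 25

Maximum subarray: [19, 0, 6]
Maximum sum: 25

The maximum subarray is [19, 0, 6] with sum 25. This subarray runs from index 2 to index 4.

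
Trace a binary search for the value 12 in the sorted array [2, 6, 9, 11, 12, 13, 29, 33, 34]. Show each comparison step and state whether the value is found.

Binary search for 12 in [2, 6, 9, 11, 12, 13, 29, 33, 34]:

lo=0, hi=8, mid=4, arr[mid]=12 -> Found target at index 4!

Binary search finds 12 at index 4 after 1 comparisons. The search repeatedly halves the search space by comparing with the middle element.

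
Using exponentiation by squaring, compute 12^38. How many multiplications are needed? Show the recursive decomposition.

Computing 12^38 by squaring (build up from 12^1; each line after the first costs one multiplication):

12^1 = 12
12^2 = (12^1)^2 = 12^2 = 144
12^4 = (12^2)^2 = 144^2 = 20736
12^8 = (12^4)^2 = 20736^2 = 429981696
12^9 = 12 * 12^8 = 12 * 429981696 = 5159780352
12^18 = (12^9)^2 = 5159780352^2 = 26623333280885243904
12^19 = 12 * 12^18 = 12 * 26623333280885243904 = 319479999370622926848
12^38 = (12^19)^2 = 319479999370622926848^2 = 102067469997853225734913580209377959215104

Result: 102067469997853225734913580209377959215104
Multiplications needed: 7 (7 lines after 12^1)

12^38 = 102067469997853225734913580209377959215104. Using exponentiation by squaring, this requires 7 multiplications. The key idea: if the exponent is even, square the half-power; if odd, multiply by the base once.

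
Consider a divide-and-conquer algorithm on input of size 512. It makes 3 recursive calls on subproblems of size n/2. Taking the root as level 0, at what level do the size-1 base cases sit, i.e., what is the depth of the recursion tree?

For divide and conquer with division factor 2:

Problem sizes at each level:
Level 0: 512
Level 1: 256
Level 2: 128
Level 3: 64
Level 4: 32
Level 5: 16
Level 6: 8
Level 7: 4
Level 8: 2
Level 9: 1

The root is level 0 and the size-1 base case is level 9 (the tree spans levels 0 through 9, i.e. 10 levels counting the root), so the depth is the number of divisions: log_2(512) = 9

The recursion tree depth is log_2(512) = 9. At each level, the problem size is divided by 2, so it takes 9 divisions to reduce to a base case of size 1. The algorithm makes 3 recursive calls at each level.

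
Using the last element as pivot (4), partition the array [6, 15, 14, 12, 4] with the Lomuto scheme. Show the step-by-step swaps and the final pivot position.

Lomuto partition with pivot = 4:

Initial array: [6, 15, 14, 12, 4]

arr[0]=6 > 4: no swap
arr[1]=15 > 4: no swap
arr[2]=14 > 4: no swap
arr[3]=12 > 4: no swap

Place pivot at position 0: [4, 15, 14, 12, 6]
Pivot position: 0

After partitioning with pivot 4, the array becomes [4, 15, 14, 12, 6]. The pivot is placed at index 0. All elements to the left of the pivot are <= 4, and all elements to the right are > 4.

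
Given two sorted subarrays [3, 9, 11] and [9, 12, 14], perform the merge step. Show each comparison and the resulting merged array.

Merging process:

Compare 3 vs 9: take 3 from left. Merged: [3]
Compare 9 vs 9: take 9 from left. Merged: [3, 9]
Compare 11 vs 9: take 9 from right. Merged: [3, 9, 9]
Compare 11 vs 12: take 11 from left. Merged: [3, 9, 9, 11]
Append remaining from right: [12, 14]. Merged: [3, 9, 9, 11, 12, 14]

Final merged array: [3, 9, 9, 11, 12, 14]
Total comparisons: 4

The merged array is [3, 9, 9, 11, 12, 14], requiring 4 comparisons. The merge step runs in O(n) time where n is the total number of elements.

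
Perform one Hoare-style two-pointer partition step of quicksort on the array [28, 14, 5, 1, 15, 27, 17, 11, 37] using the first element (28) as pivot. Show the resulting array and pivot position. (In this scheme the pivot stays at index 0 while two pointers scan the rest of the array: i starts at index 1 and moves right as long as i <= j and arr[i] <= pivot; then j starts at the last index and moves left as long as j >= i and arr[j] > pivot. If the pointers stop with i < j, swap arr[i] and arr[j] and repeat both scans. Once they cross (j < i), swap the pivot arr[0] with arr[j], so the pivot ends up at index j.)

Hoare-style two-pointer partition with pivot = 28:

Initial array: [28, 14, 5, 1, 15, 27, 17, 11, 37]

Pointers start at i = 1, j = 8.
i ends at 8, j ends at 7: the pointers have crossed (j < i), so scanning stops.

Swap pivot arr[0] with arr[7] to place pivot at position 7: [11, 14, 5, 1, 15, 27, 17, 28, 37]
Pivot position: 7

After partitioning with pivot 28, the array becomes [11, 14, 5, 1, 15, 27, 17, 28, 37]. The pivot is placed at index 7. All elements to the left of the pivot are <= 28, and all elements to the right are > 28.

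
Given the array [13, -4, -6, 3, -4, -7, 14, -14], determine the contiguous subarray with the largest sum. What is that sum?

Using Kadane's algorithm on [13, -4, -6, 3, -4, -7, 14, -14]:

Scanning through the array:
Position 1 (value -4): max_ending_here = 9, max_so_far = 13
Position 2 (value -6): max_ending_here = 3, max_so_far = 13
Position 3 (value 3): max_ending_here = 6, max_so_far = 13
Position 4 (value -4): max_ending_here = 2, max_so_far = 13
Position 5 (value -7): max_ending_here = -5, max_so_far = 13
Position 6 (value 14): max_ending_here = 14, max_so_far = 14
Position 7 (value -14): max_ending_here = 0, max_so_far = 14

Maximum subarray: [14]
Maximum sum: 14

The maximum subarray is [14] with sum 14. This subarray runs from index 6 to index 6.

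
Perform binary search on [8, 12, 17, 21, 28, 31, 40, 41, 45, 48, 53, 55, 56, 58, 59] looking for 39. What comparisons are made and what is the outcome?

Binary search for 39 in [8, 12, 17, 21, 28, 31, 40, 41, 45, 48, 53, 55, 56, 58, 59]:

lo=0, hi=14, mid=7, arr[mid]=41 -> 41 > 39, search left half
lo=0, hi=6, mid=3, arr[mid]=21 -> 21 < 39, search right half
lo=4, hi=6, mid=5, arr[mid]=31 -> 31 < 39, search right half
lo=6, hi=6, mid=6, arr[mid]=40 -> 40 > 39, search left half
lo=6 > hi=5, target 39 not found

Binary search determines that 39 is not in the array after 4 comparisons. The search space was exhausted without finding the target.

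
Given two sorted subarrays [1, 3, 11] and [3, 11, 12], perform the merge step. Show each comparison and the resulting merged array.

Merging process:

Compare 1 vs 3: take 1 from left. Merged: [1]
Compare 3 vs 3: take 3 from left. Merged: [1, 3]
Compare 11 vs 3: take 3 from right. Merged: [1, 3, 3]
Compare 11 vs 11: take 11 from left. Merged: [1, 3, 3, 11]
Append remaining from right: [11, 12]. Merged: [1, 3, 3, 11, 11, 12]

Final merged array: [1, 3, 3, 11, 11, 12]
Total comparisons: 4

The merged array is [1, 3, 3, 11, 11, 12], requiring 4 comparisons. The merge step runs in O(n) time where n is the total number of elements.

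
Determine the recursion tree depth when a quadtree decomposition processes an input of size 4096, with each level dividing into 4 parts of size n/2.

For divide and conquer with division factor 2:

Problem sizes at each level:
Level 0: 4096
Level 1: 2048
Level 2: 1024
Level 3: 512
Level 4: 256
Level 5: 128
Level 6: 64
Level 7: 32
Level 8: 16
Level 9: 8
Level 10: 4
Level 11: 2
Level 12: 1

The root is level 0 and the size-1 base case is level 12 (the tree spans levels 0 through 12, i.e. 13 levels counting the root), so the depth is the number of divisions: log_2(4096) = 12

The recursion tree depth is log_2(4096) = 12. At each level, the problem size is divided by 2, so it takes 12 divisions to reduce to a base case of size 1. The algorithm makes 4 recursive calls at each level.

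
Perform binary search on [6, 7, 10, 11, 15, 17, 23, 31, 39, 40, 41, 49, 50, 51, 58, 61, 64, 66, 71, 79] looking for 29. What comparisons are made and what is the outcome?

Binary search for 29 in [6, 7, 10, 11, 15, 17, 23, 31, 39, 40, 41, 49, 50, 51, 58, 61, 64, 66, 71, 79]:

lo=0, hi=19, mid=9, arr[mid]=40 -> 40 > 29, search left half
lo=0, hi=8, mid=4, arr[mid]=15 -> 15 < 29, search right half
lo=5, hi=8, mid=6, arr[mid]=23 -> 23 < 29, search right half
lo=7, hi=8, mid=7, arr[mid]=31 -> 31 > 29, search left half
lo=7 > hi=6, target 29 not found

Binary search determines that 29 is not in the array after 4 comparisons. The search space was exhausted without finding the target.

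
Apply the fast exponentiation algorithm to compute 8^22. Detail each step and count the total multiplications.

Computing 8^22 by squaring (build up from 8^1; each line after the first costs one multiplication):

8^1 = 8
8^2 = (8^1)^2 = 8^2 = 64
8^4 = (8^2)^2 = 64^2 = 4096
8^5 = 8 * 8^4 = 8 * 4096 = 32768
8^10 = (8^5)^2 = 32768^2 = 1073741824
8^11 = 8 * 8^10 = 8 * 1073741824 = 8589934592
8^22 = (8^11)^2 = 8589934592^2 = 73786976294838206464

Result: 73786976294838206464
Multiplications needed: 6 (6 lines after 8^1)

8^22 = 73786976294838206464. Using exponentiation by squaring, this requires 6 multiplications. The key idea: if the exponent is even, square the half-power; if odd, multiply by the base once.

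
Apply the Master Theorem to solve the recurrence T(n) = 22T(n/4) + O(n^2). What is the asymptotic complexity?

Master Theorem for T(n) = 22T(n/4) + O(n^2):

a = 22, b = 4, c = 2
log_b(a) = log_4(22) = 2.2297

Case 1: c = 2 < log_4(22) = 2.2297
T(n) = O(n^(log_4 22))

For T(n) = 22T(n/4) + O(n^2): log_4(22) = 2.2297. This is Case 1 of the Master Theorem (c < log_b(a), work dominated by leaves), giving O(n^(log_4 22)).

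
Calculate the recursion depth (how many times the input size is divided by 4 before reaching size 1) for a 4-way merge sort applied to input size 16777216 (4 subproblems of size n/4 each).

For divide and conquer with division factor 4:

Problem sizes at each level:
Level 0: 16777216
Level 1: 4194304
Level 2: 1048576
Level 3: 262144
Level 4: 65536
Level 5: 16384
Level 6: 4096
Level 7: 1024
Level 8: 256
Level 9: 64
Level 10: 16
Level 11: 4
Level 12: 1

The root is level 0 and the size-1 base case is level 12 (the tree spans levels 0 through 12, i.e. 13 levels counting the root), so the depth is the number of divisions: log_4(16777216) = 12

The recursion tree depth is log_4(16777216) = 12. At each level, the problem size is divided by 4, so it takes 12 divisions to reduce to a base case of size 1. The algorithm makes 4 recursive calls at each level.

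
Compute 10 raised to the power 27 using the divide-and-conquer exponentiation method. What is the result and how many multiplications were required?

Computing 10^27 by squaring (build up from 10^1; each line after the first costs one multiplication):

10^1 = 10
10^2 = (10^1)^2 = 10^2 = 100
10^3 = 10 * 10^2 = 10 * 100 = 1000
10^6 = (10^3)^2 = 1000^2 = 1000000
10^12 = (10^6)^2 = 1000000^2 = 1000000000000
10^13 = 10 * 10^12 = 10 * 1000000000000 = 10000000000000
10^26 = (10^13)^2 = 10000000000000^2 = 100000000000000000000000000
10^27 = 10 * 10^26 = 10 * 100000000000000000000000000 = 1000000000000000000000000000

Result: 1000000000000000000000000000
Multiplications needed: 7 (7 lines after 10^1)

10^27 = 1000000000000000000000000000. Using exponentiation by squaring, this requires 7 multiplications. The key idea: if the exponent is even, square the half-power; if odd, multiply by the base once.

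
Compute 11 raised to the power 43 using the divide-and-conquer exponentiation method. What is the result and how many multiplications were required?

Computing 11^43 by squaring (build up from 11^1; each line after the first costs one multiplication):

11^1 = 11
11^2 = (11^1)^2 = 11^2 = 121
11^4 = (11^2)^2 = 121^2 = 14641
11^5 = 11 * 11^4 = 11 * 14641 = 161051
11^10 = (11^5)^2 = 161051^2 = 25937424601
11^20 = (11^10)^2 = 25937424601^2 = 672749994932560009201
11^21 = 11 * 11^20 = 11 * 672749994932560009201 = 7400249944258160101211
11^42 = (11^21)^2 = 7400249944258160101211^2 = 54763699237492901685126120802225273763666521
11^43 = 11 * 11^42 = 11 * 54763699237492901685126120802225273763666521 = 602400691612421918536387328824478011400331731

Result: 602400691612421918536387328824478011400331731
Multiplications needed: 8 (8 lines after 11^1)

11^43 = 602400691612421918536387328824478011400331731. Using exponentiation by squaring, this requires 8 multiplications. The key idea: if the exponent is even, square the half-power; if odd, multiply by the base once.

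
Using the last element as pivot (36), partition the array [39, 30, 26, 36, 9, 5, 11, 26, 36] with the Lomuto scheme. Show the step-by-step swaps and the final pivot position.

Lomuto partition with pivot = 36:

Initial array: [39, 30, 26, 36, 9, 5, 11, 26, 36]

arr[0]=39 > 36: no swap
arr[1]=30 <= 36: swap with position 0, array becomes [30, 39, 26, 36, 9, 5, 11, 26, 36]
arr[2]=26 <= 36: swap with position 1, array becomes [30, 26, 39, 36, 9, 5, 11, 26, 36]
arr[3]=36 <= 36: swap with position 2, array becomes [30, 26, 36, 39, 9, 5, 11, 26, 36]
arr[4]=9 <= 36: swap with position 3, array becomes [30, 26, 36, 9, 39, 5, 11, 26, 36]
arr[5]=5 <= 36: swap with position 4, array becomes [30, 26, 36, 9, 5, 39, 11, 26, 36]
arr[6]=11 <= 36: swap with position 5, array becomes [30, 26, 36, 9, 5, 11, 39, 26, 36]
arr[7]=26 <= 36: swap with position 6, array becomes [30, 26, 36, 9, 5, 11, 26, 39, 36]

Place pivot at position 7: [30, 26, 36, 9, 5, 11, 26, 36, 39]
Pivot position: 7

After partitioning with pivot 36, the array becomes [30, 26, 36, 9, 5, 11, 26, 36, 39]. The pivot is placed at index 7. All elements to the left of the pivot are <= 36, and all elements to the right are > 36.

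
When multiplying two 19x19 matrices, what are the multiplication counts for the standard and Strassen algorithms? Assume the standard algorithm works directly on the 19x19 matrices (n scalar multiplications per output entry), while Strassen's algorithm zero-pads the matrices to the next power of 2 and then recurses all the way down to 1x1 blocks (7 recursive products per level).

Matrix multiplication for 19x19 matrices:

Strassen's algorithm requires power-of-2 dimensions. Pad 19x19 to 32x32 (next power of 2).

Standard algorithm: 19^3 = 6859 multiplications
Strassen's algorithm: 7^(log2(32)) = 7^5 = 16807 multiplications
Difference: 6859 - 16807 = -9948 (Strassen uses MORE here due to padding overhead — for small or just-over-power-of-2 n, padding can outweigh the per-level savings)

Standard: 6859 multiplications (19^3). Strassen: 16807 multiplications (7^5, after padding to 32x32). Strassen reduces 8 recursive multiplications to 7 at each level.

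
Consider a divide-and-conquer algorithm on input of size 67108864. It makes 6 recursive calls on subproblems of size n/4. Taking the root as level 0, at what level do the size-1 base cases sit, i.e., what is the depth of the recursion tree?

For divide and conquer with division factor 4:

Problem sizes at each level:
Level 0: 67108864
Level 1: 16777216
Level 2: 4194304
Level 3: 1048576
Level 4: 262144
Level 5: 65536
Level 6: 16384
Level 7: 4096
Level 8: 1024
Level 9: 256
Level 10: 64
Level 11: 16
Level 12: 4
Level 13: 1

The root is level 0 and the size-1 base case is level 13 (the tree spans levels 0 through 13, i.e. 14 levels counting the root), so the depth is the number of divisions: log_4(67108864) = 13

The recursion tree depth is log_4(67108864) = 13. At each level, the problem size is divided by 4, so it takes 13 divisions to reduce to a base case of size 1. The algorithm makes 6 recursive calls at each level.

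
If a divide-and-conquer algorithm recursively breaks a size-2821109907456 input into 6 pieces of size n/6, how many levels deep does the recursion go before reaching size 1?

For divide and conquer with division factor 6:

Problem sizes at each level:
Level 0: 2821109907456
Level 1: 470184984576
Level 2: 78364164096
Level 3: 13060694016
Level 4: 2176782336
Level 5: 362797056
Level 6: 60466176
Level 7: 10077696
Level 8: 1679616
Level 9: 279936
Level 10: 46656
Level 11: 7776
Level 12: 1296
Level 13: 216
Level 14: 36
Level 15: 6
Level 16: 1

The root is level 0 and the size-1 base case is level 16 (the tree spans levels 0 through 16, i.e. 17 levels counting the root), so the depth is the number of divisions: log_6(2821109907456) = 16

The recursion tree depth is log_6(2821109907456) = 16. At each level, the problem size is divided by 6, so it takes 16 divisions to reduce to a base case of size 1. The algorithm makes 6 recursive calls at each level.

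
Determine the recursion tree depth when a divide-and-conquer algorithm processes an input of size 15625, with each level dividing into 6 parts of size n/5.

For divide and conquer with division factor 5:

Problem sizes at each level:
Level 0: 15625
Level 1: 3125
Level 2: 625
Level 3: 125
Level 4: 25
Level 5: 5
Level 6: 1

The root is level 0 and the size-1 base case is level 6 (the tree spans levels 0 through 6, i.e. 7 levels counting the root), so the depth is the number of divisions: log_5(15625) = 6

The recursion tree depth is log_5(15625) = 6. At each level, the problem size is divided by 5, so it takes 6 divisions to reduce to a base case of size 1. The algorithm makes 6 recursive calls at each level.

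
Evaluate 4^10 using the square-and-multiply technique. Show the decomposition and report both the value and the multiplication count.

Computing 4^10 by squaring (build up from 4^1; each line after the first costs one multiplication):

4^1 = 4
4^2 = (4^1)^2 = 4^2 = 16
4^4 = (4^2)^2 = 16^2 = 256
4^5 = 4 * 4^4 = 4 * 256 = 1024
4^10 = (4^5)^2 = 1024^2 = 1048576

Result: 1048576
Multiplications needed: 4 (4 lines after 4^1)

4^10 = 1048576. Using exponentiation by squaring, this requires 4 multiplications. The key idea: if the exponent is even, square the half-power; if odd, multiply by the base once.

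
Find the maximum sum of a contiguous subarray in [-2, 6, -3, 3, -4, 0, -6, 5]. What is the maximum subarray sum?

Using Kadane's algorithm on [-2, 6, -3, 3, -4, 0, -6, 5]:

Scanning through the array:
Position 1 (value 6): max_ending_here = 6, max_so_far = 6
Position 2 (value -3): max_ending_here = 3, max_so_far = 6
Position 3 (value 3): max_ending_here = 6, max_so_far = 6
Position 4 (value -4): max_ending_here = 2, max_so_far = 6
Position 5 (value 0): max_ending_here = 2, max_so_far = 6
Position 6 (value -6): max_ending_here = -4, max_so_far = 6
Position 7 (value 5): max_ending_here = 5, max_so_far = 6

Maximum subarray: [6]
Maximum sum: 6

The maximum subarray is [6] with sum 6. This subarray runs from index 1 to index 1.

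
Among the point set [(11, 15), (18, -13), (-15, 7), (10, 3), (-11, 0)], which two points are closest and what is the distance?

Computing all pairwise distances among 5 points:

d((11, 15), (18, -13)) = 28.8617
d((11, 15), (-15, 7)) = 27.2029
d((11, 15), (10, 3)) = 12.0416
d((11, 15), (-11, 0)) = 26.6271
d((18, -13), (-15, 7)) = 38.5876
d((18, -13), (10, 3)) = 17.8885
d((18, -13), (-11, 0)) = 31.7805
d((-15, 7), (10, 3)) = 25.318
d((-15, 7), (-11, 0)) = 8.0623 <-- minimum
d((10, 3), (-11, 0)) = 21.2132

Closest pair: (-15, 7) and (-11, 0) with distance 8.0623

The closest pair is (-15, 7) and (-11, 0) with Euclidean distance 8.0623. For 5 points, brute-force pairwise comparison is shown above. For large n, the divide-and-conquer algorithm (sort by x, recurse on halves, check the dividing strip) achieves O(n log n).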